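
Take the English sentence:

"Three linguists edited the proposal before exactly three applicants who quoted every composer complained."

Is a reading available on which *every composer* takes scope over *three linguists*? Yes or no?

The DP *every composer* is contained in the relative clause *who quoted every composer*, which is itself inside the adjunct *before exactly three applicants who quoted every composer complained*.
Nested islands: the RC island is itself inside an adjunct island, so wide scope is doubly excluded.
So *every composer* cannot raise high enough to outscope *three linguists*; only the surface ordering *three linguists* > *every composer* is available.

No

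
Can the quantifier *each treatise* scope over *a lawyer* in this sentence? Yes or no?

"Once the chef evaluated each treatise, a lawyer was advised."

No

The DP *each treatise* is contained in the adjunct clause *once the chef evaluated each treatise*.
Since the clause is an adjunct (not a complement), the Adjunct Condition blocks QR across its edge.
*each treatise* > *a lawyer* would require crossing that boundary, which is illicit.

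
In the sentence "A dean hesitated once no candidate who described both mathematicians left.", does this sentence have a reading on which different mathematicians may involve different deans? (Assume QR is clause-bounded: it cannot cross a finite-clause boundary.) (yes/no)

No

The described interpretation is the *both mathematicians* > *a dean* scoping.
Structurally, *both mathematicians* is inside the relative clause *who described both mathematicians*, which is itself inside the adjunct *once no candidate who described both mathematicians left*.
Two island boundaries intervene — the relative clause and the adjunct. Either alone would block QR.
Hence only narrow scope for *both mathematicians* (under *a dean*) survives.
(Only the surface reading survives: one fixed dean with respect to all the relevant mathematicians.)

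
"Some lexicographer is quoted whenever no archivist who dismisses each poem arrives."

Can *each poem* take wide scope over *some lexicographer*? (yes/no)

No

The DP *each poem* is contained in the relative clause *who dismisses each poem*, which is itself inside the adjunct *whenever no archivist who dismisses each poem arrives*.
Even if one barrier were somehow void, the other would still block QR.
The inverse ordering *each poem* > *some lexicographer* is therefore underivable.
(Only the surface reading survives: one fixed lexicographer with respect to all the relevant poems.)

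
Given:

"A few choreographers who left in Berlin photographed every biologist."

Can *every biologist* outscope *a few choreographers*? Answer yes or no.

The relative clause *who left in Berlin* modifies *a few choreographers*, but *every biologist* is not inside that relative clause — it is an argument of the matrix verb.
With no island boundary between them, the object can take inverse scope over the subject via ordinary QR within the clause.
Both orderings are possible: *a few choreographers* > *every biologist* and *every biologist* > *a few choreographers*.

Yes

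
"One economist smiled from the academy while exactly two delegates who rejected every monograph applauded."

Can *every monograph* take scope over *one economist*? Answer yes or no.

The target quantifier *every monograph* is part of the relative clause *who rejected every monograph*, which is itself inside the adjunct *while exactly two delegates who rejected every monograph applauded*.
Two island boundaries intervene — the relative clause and the adjunct. Either alone would block QR.
*every monograph* > *one economist* would require crossing that boundary, which is illicit.

No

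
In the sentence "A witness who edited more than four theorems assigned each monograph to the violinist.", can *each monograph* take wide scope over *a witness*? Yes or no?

Yes

The RC *who edited more than four theorems* is an island, but *each monograph* is not inside it — it is the matrix object, a clausemate of *a witness*.
No island intervenes, so both surface and inverse scope are derivable.
The sentence is scopally ambiguous between *a witness* > *each monograph* and *each monograph* > *a witness*.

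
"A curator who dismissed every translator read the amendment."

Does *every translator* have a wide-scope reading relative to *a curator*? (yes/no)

The DP *every translator* is contained in the relative clause *who dismissed every translator*.
Relative clauses block scope extraction: QR cannot target a position outside the modified NP.
*every translator* > *a curator* would require crossing that boundary, which is illicit.

No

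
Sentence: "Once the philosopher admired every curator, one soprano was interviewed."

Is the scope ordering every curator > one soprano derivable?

No

*every curator* sits inside the adjunct clause *once the philosopher admired every curator*.
Adjuncts are opaque for quantifier raising; a quantifier in an adjunct stays inside it.
So *every curator* cannot raise to a position above *one soprano*.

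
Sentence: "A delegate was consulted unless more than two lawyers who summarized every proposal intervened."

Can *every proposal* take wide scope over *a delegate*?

Structurally, *every proposal* is inside the relative clause *who summarized every proposal*, which is itself inside the adjunct *unless more than two lawyers who summarized every proposal intervened*.
The quantifier would have to escape first the RC and then the adjunct — two independent island violations.
So the wide-scope reading for *every proposal* is blocked.

No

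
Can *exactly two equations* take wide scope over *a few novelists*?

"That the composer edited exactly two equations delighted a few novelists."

*exactly two equations* is embedded in the sentential subject *that the composer edited exactly two equations*.
Sentential subjects are islands: a quantifier inside the subject clause cannot raise over the matrix predicate.
*exactly two equations* > *a few novelists* would require crossing that boundary, which is illicit.

No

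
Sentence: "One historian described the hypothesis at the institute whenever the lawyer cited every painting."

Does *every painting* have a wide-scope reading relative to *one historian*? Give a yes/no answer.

Structurally, *every painting* is inside the adjunct clause *whenever the lawyer cited every painting*.
Adverbial clauses are not L-marked, so they are barriers for QR — the quantifier cannot escape the adjunct.
So *every painting* cannot raise high enough to outscope *one historian*; only the surface ordering *one historian* > *every painting* is available.
(Only the surface reading survives: one fixed historian with respect to all the relevant paintings.)

No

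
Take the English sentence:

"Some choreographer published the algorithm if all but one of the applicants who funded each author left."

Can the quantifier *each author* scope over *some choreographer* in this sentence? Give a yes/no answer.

*each author* occurs within the relative clause *who funded each author*, which is itself inside the adjunct *if all but one of the applicants who funded each author left*.
Even if one barrier were somehow void, the other would still block QR.
There is no licit LF on which *each author* c-commands *some choreographer*.

No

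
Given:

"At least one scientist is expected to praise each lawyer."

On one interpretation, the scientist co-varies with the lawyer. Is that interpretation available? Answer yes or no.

Yes

The paraphrase describes the scope ordering *each lawyer* > *at least one scientist*.
*each lawyer* is inside a raising infinitive, which is transparent to QR (no CP barrier), so it behaves as a matrix argument.
QR within a single clause is free, so the lower quantifier may take scope over the higher one.
Both orderings are possible: *at least one scientist* > *each lawyer* and *each lawyer* > *at least one scientist*.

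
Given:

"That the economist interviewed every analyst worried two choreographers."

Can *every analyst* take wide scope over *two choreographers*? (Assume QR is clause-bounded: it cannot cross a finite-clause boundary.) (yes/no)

*every analyst* sits inside the sentential subject *that the economist interviewed every analyst*.
Clausal subjects are scope islands; QR from inside the subject into the matrix is barred.
The ordering *every analyst* > *two choreographers* is therefore underivable.

No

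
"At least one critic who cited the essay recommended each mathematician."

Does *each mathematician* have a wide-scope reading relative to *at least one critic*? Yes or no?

Although the sentence contains a relative clause (*who cited the essay*), *each mathematician* is outside it, in the matrix VP.
Nothing blocks QR of the lower DP to a position above the higher one, so inverse scope is available.
The sentence is scopally ambiguous between *at least one critic* > *each mathematician* and *each mathematician* > *at least one critic*.

Yes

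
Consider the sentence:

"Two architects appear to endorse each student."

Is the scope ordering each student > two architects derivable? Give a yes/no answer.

*each student* is inside a raising infinitive, which is transparent to QR (no CP barrier), so it behaves as a matrix argument.
Since no island is crossed, the inverse ordering is licensed alongside surface scope.

Yes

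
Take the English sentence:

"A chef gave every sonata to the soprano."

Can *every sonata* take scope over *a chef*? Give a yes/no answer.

*every sonata* and *a chef* are in the same minimal clause.
No island intervenes, so both surface and inverse scope are derivable.

Yes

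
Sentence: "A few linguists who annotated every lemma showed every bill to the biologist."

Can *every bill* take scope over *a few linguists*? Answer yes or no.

Although the sentence contains a relative clause (*who annotated every lemma*), *every bill* is outside it, in the matrix VP.
Clause-internal QR can adjoin the lower DP above the subject, yielding the inverse reading.
The sentence is scopally ambiguous between *a few linguists* > *every bill* and *every bill* > *a few linguists*.

Yes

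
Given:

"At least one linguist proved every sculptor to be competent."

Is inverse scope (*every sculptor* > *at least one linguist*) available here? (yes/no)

*every sculptor* is an ECM subject; ECM complements are not islands, and the embedded quantifier may take matrix scope.
Nothing blocks QR of the lower DP to a position above the higher one, so inverse scope is available.
The sentence is scopally ambiguous between *at least one linguist* > *every sculptor* and *every sculptor* > *at least one linguist*.

Yes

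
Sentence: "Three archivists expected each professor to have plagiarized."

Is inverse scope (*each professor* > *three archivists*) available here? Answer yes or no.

ECM infinitives lack a CP barrier, so *each professor* can QR over the matrix subject *three archivists*.
Since no island is crossed, the inverse ordering is licensed alongside surface scope.
Both orderings are possible: *three archivists* > *each professor* and *each professor* > *three archivists*.

Yes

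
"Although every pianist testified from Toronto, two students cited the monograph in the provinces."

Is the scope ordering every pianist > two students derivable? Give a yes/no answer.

*every pianist* is embedded in the adjunct clause *although every pianist testified from Toronto*.
Adjuncts are opaque for quantifier raising; a quantifier in an adjunct stays inside it.
There is no licit LF on which *every pianist* c-commands *two students*.

No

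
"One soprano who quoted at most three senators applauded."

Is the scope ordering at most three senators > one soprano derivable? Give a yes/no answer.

No

The target quantifier *at most three senators* is part of the relative clause *who quoted at most three senators*.
The relative clause forms an island for QR, so the quantifier is confined to the head noun's restrictor.
*at most three senators* > *one soprano* would require crossing that boundary, which is illicit.
(Only the surface reading survives: one fixed soprano with respect to all the relevant senators.)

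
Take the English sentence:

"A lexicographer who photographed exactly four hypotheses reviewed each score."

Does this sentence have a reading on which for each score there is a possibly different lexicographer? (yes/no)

Yes

That reading corresponds to *each score* > *a lexicographer*.
The relative clause *who photographed exactly four hypotheses* modifies *a lexicographer*, but *each score* is not inside that relative clause — it is an argument of the matrix verb.
Since no island is crossed, the inverse ordering is licensed alongside surface scope.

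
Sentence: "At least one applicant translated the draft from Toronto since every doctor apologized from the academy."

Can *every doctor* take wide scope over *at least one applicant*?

No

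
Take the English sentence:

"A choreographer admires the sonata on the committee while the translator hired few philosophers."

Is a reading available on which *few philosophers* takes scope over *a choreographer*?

The DP *few philosophers* is contained in the adjunct clause *while the translator hired few philosophers*.
Adverbial clauses are not L-marked, so they are barriers for QR — the quantifier cannot escape the adjunct.
*few philosophers* > *a choreographer* would require crossing that boundary, which is illicit.

No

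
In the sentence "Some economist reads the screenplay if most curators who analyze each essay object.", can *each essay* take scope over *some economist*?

Structurally, *each essay* is inside the relative clause *who analyze each essay*, which is itself inside the adjunct *if most curators who analyze each essay object*.
Even if one barrier were somehow void, the other would still block QR.
So *each essay* cannot raise to a position above *some economist*.
(Only the surface reading survives: one fixed economist with respect to all the relevant essays.)

No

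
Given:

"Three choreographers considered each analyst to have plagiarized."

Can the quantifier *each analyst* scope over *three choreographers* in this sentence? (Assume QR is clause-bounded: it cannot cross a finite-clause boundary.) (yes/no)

Yes

This is an ECM construction: *each analyst* is the infinitival subject, Case-marked by the matrix verb, and the infinitive is transparent for QR.
Since no island is crossed, the inverse ordering is licensed alongside surface scope.
Both orderings are possible: *three choreographers* > *each analyst* and *each analyst* > *three choreographers*.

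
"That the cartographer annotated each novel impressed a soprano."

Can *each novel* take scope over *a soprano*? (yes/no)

No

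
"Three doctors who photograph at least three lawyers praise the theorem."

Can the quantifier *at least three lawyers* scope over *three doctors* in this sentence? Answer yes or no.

The DP *at least three lawyers* is contained in the relative clause *who photograph at least three lawyers*.
QR out of a relative clause is ruled out by the relative-clause island constraint.
Hence only narrow scope for *at least three lawyers* (under *three doctors*) survives.

No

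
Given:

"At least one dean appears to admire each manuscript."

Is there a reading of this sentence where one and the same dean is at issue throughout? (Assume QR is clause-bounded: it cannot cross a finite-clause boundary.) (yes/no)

That reading corresponds to *at least one dean* > *each manuscript*.
Nothing needs to raise for *at least one dean* > *each manuscript*, so no island constraint is at stake.

Yes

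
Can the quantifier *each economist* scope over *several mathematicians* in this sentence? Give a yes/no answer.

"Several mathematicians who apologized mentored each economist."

*each economist* is a matrix argument; only *several mathematicians* is modified by the relative clause *who apologized*, so the RC island is irrelevant to the target quantifier.
Nothing blocks QR of the lower DP to a position above the higher one, so inverse scope is available.
So *each economist* > *several mathematicians* is among the available readings.

Yes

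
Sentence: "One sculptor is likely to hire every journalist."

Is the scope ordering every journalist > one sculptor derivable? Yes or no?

Yes

The matrix predicate is a raising verb, whose infinitival complement is not a scope island — *every journalist* can QR into the matrix clause.
Clause-internal QR can adjoin the lower DP above the subject, yielding the inverse reading.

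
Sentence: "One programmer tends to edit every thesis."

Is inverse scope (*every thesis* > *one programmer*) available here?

Yes

The matrix predicate is a raising verb, whose infinitival complement is not a scope island — *every thesis* can QR into the matrix clause.
Since no island is crossed, the inverse ordering is licensed alongside surface scope.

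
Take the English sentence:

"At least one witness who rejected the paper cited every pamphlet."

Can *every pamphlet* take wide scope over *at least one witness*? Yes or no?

The relative clause *who rejected the paper* modifies *at least one witness*, but *every pamphlet* is not inside that relative clause — it is an argument of the matrix verb.
Nothing blocks QR of the lower DP to a position above the higher one, so inverse scope is available.

Yes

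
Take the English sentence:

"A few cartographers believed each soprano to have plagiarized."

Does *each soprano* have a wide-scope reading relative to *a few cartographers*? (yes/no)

*each soprano* is the subject of an ECM infinitive — the infinitival complement of an ECM verb is not a scope island, so *each soprano* can raise into the matrix clause.
No island intervenes, so both surface and inverse scope are derivable.
Both orderings are possible: *a few cartographers* > *each soprano* and *each soprano* > *a few cartographers*.

Yes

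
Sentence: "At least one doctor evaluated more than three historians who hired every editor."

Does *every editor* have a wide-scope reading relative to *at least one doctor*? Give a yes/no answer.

The DP *every editor* is contained in the relative clause *who hired every editor* modifying *more than three historians*.
QR out of a relative clause is ruled out by the relative-clause island constraint.
So *every editor* cannot raise high enough to outscope *at least one doctor*; only the surface ordering *at least one doctor* > *every editor* is available.

No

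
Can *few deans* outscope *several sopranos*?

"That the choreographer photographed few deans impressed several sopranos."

The target quantifier *few deans* is part of the sentential subject *that the choreographer photographed few deans*.
Clausal subjects are scope islands; QR from inside the subject into the matrix is barred.
*few deans* is confined to the island and cannot take scope over *several sopranos*.

No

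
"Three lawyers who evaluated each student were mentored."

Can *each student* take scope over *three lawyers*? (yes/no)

*each student* is embedded in the relative clause *who evaluated each student*.
QR out of a relative clause is ruled out by the relative-clause island constraint.
The inverse ordering *each student* > *three lawyers* is therefore underivable.

No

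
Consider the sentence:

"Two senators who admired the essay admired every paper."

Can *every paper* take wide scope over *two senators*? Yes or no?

Yes

The RC *who admired the essay* is an island, but *every paper* is not inside it — it is the matrix object, a clausemate of *two senators*.
Since no island is crossed, the inverse ordering is licensed alongside surface scope.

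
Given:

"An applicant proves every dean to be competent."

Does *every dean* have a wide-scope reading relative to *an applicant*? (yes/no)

Yes

*every dean* is an ECM subject; ECM complements are not islands, and the embedded quantifier may take matrix scope.
QR within a single clause is free, so the lower quantifier may take scope over the higher one.
Both orderings are possible: *an applicant* > *every dean* and *every dean* > *an applicant*.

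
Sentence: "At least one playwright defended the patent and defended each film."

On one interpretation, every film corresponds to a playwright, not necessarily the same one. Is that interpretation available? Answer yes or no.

No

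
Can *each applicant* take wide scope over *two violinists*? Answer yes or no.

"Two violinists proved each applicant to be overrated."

Yes

*each applicant* is an ECM subject; ECM complements are not islands, and the embedded quantifier may take matrix scope.
Ordinary QR to a clause-peripheral position gives the wide-scope LF for the lower DP.
The sentence is scopally ambiguous between *two violinists* > *each applicant* and *each applicant* > *two violinists*.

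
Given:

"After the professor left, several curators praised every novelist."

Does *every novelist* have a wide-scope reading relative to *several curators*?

Yes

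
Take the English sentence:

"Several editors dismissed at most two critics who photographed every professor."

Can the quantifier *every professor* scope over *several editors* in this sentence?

No

The target quantifier *every professor* is part of the relative clause *who photographed every professor* modifying *at most two critics*.
A relative clause is a scope island — quantifier raising cannot cross its boundary.
So *every professor* cannot raise to a position above *several editors*.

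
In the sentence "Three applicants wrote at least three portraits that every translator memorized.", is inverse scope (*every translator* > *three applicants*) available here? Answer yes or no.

The target quantifier *every translator* is part of the relative clause *that every translator memorized* modifying *at least three portraits*.
The relative clause forms an island for QR, so the quantifier is confined to the head noun's restrictor.
So *every translator* cannot raise high enough to outscope *three applicants*; only the surface ordering *three applicants* > *every translator* is available.

No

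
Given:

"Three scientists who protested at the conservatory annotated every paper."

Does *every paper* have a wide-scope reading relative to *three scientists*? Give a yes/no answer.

Yes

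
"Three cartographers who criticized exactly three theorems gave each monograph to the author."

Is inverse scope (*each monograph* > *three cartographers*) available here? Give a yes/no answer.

The RC *who criticized exactly three theorems* is an island, but *each monograph* is not inside it — it is the matrix object, a clausemate of *three cartographers*.
Nothing blocks QR of the lower DP to a position above the higher one, so inverse scope is available.

Yes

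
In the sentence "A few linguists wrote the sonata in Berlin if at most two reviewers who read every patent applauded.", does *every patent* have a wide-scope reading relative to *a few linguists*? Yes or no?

No

*every patent* occurs within the relative clause *who read every patent*, which is itself inside the adjunct *if at most two reviewers who read every patent applauded*.
Even if one barrier were somehow void, the other would still block QR.
So *every patent* cannot raise to a position above *a few linguists*.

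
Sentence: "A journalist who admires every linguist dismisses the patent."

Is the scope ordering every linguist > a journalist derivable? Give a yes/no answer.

*every linguist* occurs within the relative clause *who admires every linguist*.
Relative clauses block scope extraction: QR cannot target a position outside the modified NP.
So the wide-scope reading for *every linguist* is blocked.

No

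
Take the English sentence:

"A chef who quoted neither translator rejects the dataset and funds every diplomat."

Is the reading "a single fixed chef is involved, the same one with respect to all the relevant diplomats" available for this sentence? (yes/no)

Yes

The described interpretation is the *a chef* > *every diplomat* scoping.
That is the surface-scope ordering, which is always one of the available readings — island constraints only ever restrict inverse scope.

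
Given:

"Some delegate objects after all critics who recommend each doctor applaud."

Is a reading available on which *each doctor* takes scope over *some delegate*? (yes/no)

Structurally, *each doctor* is inside the relative clause *who recommend each doctor*, which is itself inside the adjunct *after all critics who recommend each doctor applaud*.
Both the relative clause and the enclosing adjunct are scope islands; QR cannot cross either.
*each doctor* is confined to the island and cannot take scope over *some delegate*.

No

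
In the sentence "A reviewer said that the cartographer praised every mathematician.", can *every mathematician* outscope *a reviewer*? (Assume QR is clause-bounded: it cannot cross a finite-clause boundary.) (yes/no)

No

*every mathematician* is embedded in the finite complement clause *that the cartographer praised every mathematician*.
Under clause-bounded QR, a quantifier in an embedded finite clause cannot raise into the matrix clause.
The inverse ordering *every mathematician* > *a reviewer* is therefore underivable.
(Only the surface reading survives: one fixed reviewer with respect to all the relevant mathematicians.)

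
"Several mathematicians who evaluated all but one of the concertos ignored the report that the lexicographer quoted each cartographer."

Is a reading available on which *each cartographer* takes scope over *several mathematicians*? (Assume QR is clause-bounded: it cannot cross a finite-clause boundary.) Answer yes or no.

The target quantifier *each cartographer* is part of the complex NP *the report that the lexicographer quoted each cartographer*.
The Complex NP Constraint bars QR out of the complement clause of a noun.
There is no licit LF on which *each cartographer* c-commands *several mathematicians*.

No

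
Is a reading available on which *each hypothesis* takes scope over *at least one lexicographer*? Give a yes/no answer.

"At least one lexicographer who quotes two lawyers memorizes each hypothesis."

Yes

Although the sentence contains a relative clause (*who quotes two lawyers*), *each hypothesis* is outside it, in the matrix VP.
QR within a single clause is free, so the lower quantifier may take scope over the higher one.
So *each hypothesis* > *at least one lexicographer* is among the available readings.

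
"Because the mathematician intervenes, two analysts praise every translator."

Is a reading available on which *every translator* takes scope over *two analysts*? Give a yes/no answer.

*every translator* is a matrix argument; the adjunct is an island but the target quantifier is outside it.
No island intervenes, so both surface and inverse scope are derivable.

Yes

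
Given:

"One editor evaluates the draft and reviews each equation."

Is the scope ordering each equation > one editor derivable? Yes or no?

*each equation* is embedded in one conjunct of the coordinate structure (*reviews each equation*).
Asymmetric QR out of one conjunct violates the Coordinate Structure Constraint.
Hence only narrow scope for *each equation* (under *one editor*) survives.
(Only the surface reading survives: one fixed editor with respect to all the relevant equations.)

No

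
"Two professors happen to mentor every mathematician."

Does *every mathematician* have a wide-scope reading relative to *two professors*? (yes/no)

The matrix predicate is a raising verb, whose infinitival complement is not a scope island — *every mathematician* can QR into the matrix clause.
Ordinary QR to a clause-peripheral position gives the wide-scope LF for the lower DP.
The sentence is scopally ambiguous between *two professors* > *every mathematician* and *every mathematician* > *two professors*.

Yes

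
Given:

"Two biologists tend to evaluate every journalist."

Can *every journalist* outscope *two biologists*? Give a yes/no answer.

The matrix predicate is a raising verb, whose infinitival complement is not a scope island — *every journalist* can QR into the matrix clause.
Nothing blocks QR of the lower DP to a position above the higher one, so inverse scope is available.

Yes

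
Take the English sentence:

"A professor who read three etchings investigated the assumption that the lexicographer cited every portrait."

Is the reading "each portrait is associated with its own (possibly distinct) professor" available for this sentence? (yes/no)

No

The paraphrase describes the scope ordering *every portrait* > *a professor*.
*every portrait* occurs within the complex NP *the assumption that the lexicographer cited every portrait*.
Noun-complement clauses are scope islands (the Complex NP Constraint): a quantifier inside one cannot scope into the matrix.
There is no licit LF on which *every portrait* c-commands *a professor*.
(Only the surface reading survives: one fixed professor with respect to all the relevant portraits.)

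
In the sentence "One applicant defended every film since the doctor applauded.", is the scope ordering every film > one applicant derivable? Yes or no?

Yes

The adjunct clause does not contain *every film*, which is the matrix object.
With no island boundary between them, the object can take inverse scope over the subject via ordinary QR within the clause.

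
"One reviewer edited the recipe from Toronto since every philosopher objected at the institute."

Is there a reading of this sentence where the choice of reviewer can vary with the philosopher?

The paraphrase describes the scope ordering *every philosopher* > *one reviewer*.
*every philosopher* sits inside the adjunct clause *since every philosopher objected at the institute*.
Adverbial clauses are not L-marked, so they are barriers for QR — the quantifier cannot escape the adjunct.
*every philosopher* > *one reviewer* would require crossing that boundary, which is illicit.

No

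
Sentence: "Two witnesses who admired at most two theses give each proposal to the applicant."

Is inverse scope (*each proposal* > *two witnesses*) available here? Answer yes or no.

Yes

Although the sentence contains a relative clause (*who admired at most two theses*), *each proposal* is outside it, in the matrix VP.
QR within a single clause is free, so the lower quantifier may take scope over the higher one.
Both orderings are possible: *two witnesses* > *each proposal* and *each proposal* > *two witnesses*.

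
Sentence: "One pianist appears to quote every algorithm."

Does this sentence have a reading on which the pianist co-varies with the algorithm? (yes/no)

The described interpretation is the *every algorithm* > *one pianist* scoping.
Raising constructions are monoclausal for scope purposes; *every algorithm* is not separated from *one pianist* by any island.
Clause-internal QR can adjoin the lower DP above the subject, yielding the inverse reading.

Yes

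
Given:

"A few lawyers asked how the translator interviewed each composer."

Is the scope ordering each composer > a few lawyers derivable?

No

The target quantifier *each composer* is part of the embedded question *how the translator interviewed each composer*.
Embedded wh-clauses are opaque for QR, so the quantifier stays inside the question.
So *each composer* cannot raise to a position above *a few lawyers*.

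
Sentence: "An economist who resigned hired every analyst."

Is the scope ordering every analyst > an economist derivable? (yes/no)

Yes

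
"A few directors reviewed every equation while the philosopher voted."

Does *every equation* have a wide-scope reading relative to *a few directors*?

Yes

*every equation* is a matrix argument; the adjunct is an island but the target quantifier is outside it.
No island intervenes, so both surface and inverse scope are derivable.
Both orderings are possible: *a few directors* > *every equation* and *every equation* > *a few directors*.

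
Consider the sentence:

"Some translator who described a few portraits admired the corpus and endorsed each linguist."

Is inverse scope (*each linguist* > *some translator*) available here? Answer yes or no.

*each linguist* sits inside one conjunct of the coordinate structure (*endorsed each linguist*).
A quantifier cannot raise out of one conjunct of a coordination across the whole coordinate structure — the CSC applies to QR.
The inverse ordering *each linguist* > *some translator* is therefore underivable.

No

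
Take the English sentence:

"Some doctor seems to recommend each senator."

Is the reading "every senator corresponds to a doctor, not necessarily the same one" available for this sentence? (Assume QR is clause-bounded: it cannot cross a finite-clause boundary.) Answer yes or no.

Yes

That reading corresponds to *each senator* > *some doctor*.
Raising constructions are monoclausal for scope purposes; *each senator* is not separated from *some doctor* by any island.
Ordinary QR to a clause-peripheral position gives the wide-scope LF for the lower DP.
Both orderings are possible: *some doctor* > *each senator* and *each senator* > *some doctor*.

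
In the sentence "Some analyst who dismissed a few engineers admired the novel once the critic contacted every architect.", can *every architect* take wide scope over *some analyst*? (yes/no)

No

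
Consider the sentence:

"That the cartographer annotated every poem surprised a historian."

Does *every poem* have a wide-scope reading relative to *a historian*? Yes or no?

No

The target quantifier *every poem* is part of the sentential subject *that the cartographer annotated every poem*.
The Sentential Subject Constraint rules out raising the quantifier out of the that-clause subject.
*every poem* is confined to the island and cannot take scope over *a historian*.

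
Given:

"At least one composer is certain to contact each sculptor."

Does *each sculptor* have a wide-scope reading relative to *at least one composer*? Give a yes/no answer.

Yes

Raising constructions are monoclausal for scope purposes; *each sculptor* is not separated from *at least one composer* by any island.
With no island boundary between them, the object can take inverse scope over the subject via ordinary QR within the clause.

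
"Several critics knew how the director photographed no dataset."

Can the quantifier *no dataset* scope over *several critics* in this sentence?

Structurally, *no dataset* is inside the embedded question *how the director photographed no dataset*.
Embedded wh-clauses are opaque for QR, so the quantifier stays inside the question.
So the wide-scope reading for *no dataset* is blocked.

No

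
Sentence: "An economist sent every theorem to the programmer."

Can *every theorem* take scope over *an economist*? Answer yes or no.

*an economist* and *every theorem* are co-arguments of the matrix verb, with nothing but a clause-internal boundary between them.
Clause-internal QR can adjoin the lower DP above the subject, yielding the inverse reading.

Yes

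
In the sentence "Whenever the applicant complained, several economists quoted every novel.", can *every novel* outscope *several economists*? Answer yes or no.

Yes

The adjunct island is irrelevant here — *every novel* and *several economists* are both in the matrix clause.
Ordinary QR to a clause-peripheral position gives the wide-scope LF for the lower DP.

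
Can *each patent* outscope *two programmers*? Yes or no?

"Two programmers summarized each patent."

*each patent* is the matrix object and *two programmers* the matrix subject; the two are clausemates.
Since no island is crossed, the inverse ordering is licensed alongside surface scope.
So *each patent* > *two programmers* is among the available readings.

Yes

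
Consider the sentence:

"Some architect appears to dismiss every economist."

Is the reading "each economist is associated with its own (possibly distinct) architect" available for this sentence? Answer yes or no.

This is the *every economist* > *some architect* reading.
Infinitival complements of raising predicates do not block QR; *every economist* and *some architect* are effectively clausemates.
Nothing blocks QR of the lower DP to a position above the higher one, so inverse scope is available.

Yes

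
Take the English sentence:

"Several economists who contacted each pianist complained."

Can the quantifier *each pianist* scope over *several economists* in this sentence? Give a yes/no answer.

No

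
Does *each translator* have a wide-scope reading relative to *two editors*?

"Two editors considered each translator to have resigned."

Yes

*each translator* is an ECM subject; ECM complements are not islands, and the embedded quantifier may take matrix scope.
No island intervenes, so both surface and inverse scope are derivable.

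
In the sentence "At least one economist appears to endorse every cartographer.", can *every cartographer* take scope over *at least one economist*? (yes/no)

Yes

Infinitival complements of raising predicates do not block QR; *every cartographer* and *at least one economist* are effectively clausemates.
With no island boundary between them, the object can take inverse scope over the subject via ordinary QR within the clause.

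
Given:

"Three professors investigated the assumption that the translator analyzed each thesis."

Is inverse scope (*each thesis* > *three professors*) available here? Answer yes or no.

No

The DP *each thesis* is contained in the complex NP *the assumption that the translator analyzed each thesis*.
Since the clause is the complement of a nominal head, the CNPC blocks scope extraction.
Hence only narrow scope for *each thesis* (under *three professors*) survives.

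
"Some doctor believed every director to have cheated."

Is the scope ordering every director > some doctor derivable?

*every director* is an ECM subject; ECM complements are not islands, and the embedded quantifier may take matrix scope.
No island intervenes, so both surface and inverse scope are derivable.

Yes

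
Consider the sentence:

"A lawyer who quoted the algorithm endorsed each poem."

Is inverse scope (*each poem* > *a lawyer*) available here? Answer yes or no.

Yes

The relative clause *who quoted the algorithm* modifies *a lawyer*, but *each poem* is not inside that relative clause — it is an argument of the matrix verb.
No island intervenes, so both surface and inverse scope are derivable.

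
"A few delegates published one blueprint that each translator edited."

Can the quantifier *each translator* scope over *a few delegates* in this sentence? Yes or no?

No

Structurally, *each translator* is inside the relative clause *that each translator edited* modifying *one blueprint*.
The relative clause forms an island for QR, so the quantifier is confined to the head noun's restrictor.
So *each translator* cannot raise to a position above *a few delegates*.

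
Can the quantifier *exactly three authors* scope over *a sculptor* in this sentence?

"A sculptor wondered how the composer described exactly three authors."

*exactly three authors* is embedded in the embedded question *how the composer described exactly three authors*.
An indirect question is a wh-island; the filled [Spec,CP] blocks QR across the CP edge.
*exactly three authors* is confined to the island and cannot take scope over *a sculptor*.

No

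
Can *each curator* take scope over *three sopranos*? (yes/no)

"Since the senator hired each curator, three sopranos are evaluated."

The DP *each curator* is contained in the adjunct clause *since the senator hired each curator*.
Scope out of an adjunct clause is unavailable: QR respects the adjunct-island constraint.
There is no licit LF on which *each curator* c-commands *three sopranos*.

No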